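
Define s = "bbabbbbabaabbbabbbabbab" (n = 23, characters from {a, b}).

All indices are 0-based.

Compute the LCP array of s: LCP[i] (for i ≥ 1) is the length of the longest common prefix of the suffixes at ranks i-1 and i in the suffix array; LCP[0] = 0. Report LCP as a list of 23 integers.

sorted suffixes:
  #0 SA[0]=9  'aabbbabbbabbab'
  #1 SA[1]=21  'ab'
  #2 SA[2]=7  'abaabbbabbbabbab'
  #3 SA[3]=18  'abbab'
  #4 SA[4]=14  'abbbabbab'
  #5 SA[5]=10  'abbbabbbabbab'
  #6 SA[6]=2  'abbbbabaabbbabbbabbab'
  #7 SA[7]=22  'b'
  #8 SA[8]=8  'baabbbabbbabbab'
  #9 SA[9]=20  'bab'
  #10 SA[10]=6  'babaabbbabbbabbab'
  #11 SA[11]=17  'babbab'
  #12 SA[12]=13  'babbbabbab'
  #13 SA[13]=1  'babbbbabaabbbabbbabbab'
  #14 SA[14]=19  'bbab'
  #15 SA[15]=5  'bbabaabbbabbbabbab'
  #16 SA[16]=16  'bbabbab'
  #17 SA[17]=12  'bbabbbabbab'
  #18 SA[18]=0  'bbabbbbabaabbbabbbabbab'
  #19 SA[19]=4  'bbbabaabbbabbbabbab'
  #20 SA[20]=15  'bbbabbab'
  #21 SA[21]=11  'bbbabbbabbab'
  #22 SA[22]=3  'bbbbabaabbbabbbabbab'

SA = [9, 21, 7, 18, 14, 10, 2, 22, 8, 20, 6, 17, 13, 1, 19, 5, 16, 12, 0, 4, 15, 11, 3]
rank  pair      lcp
   1  s[9:],s[21:]  1  'a'
   2  s[21:],s[7:]  2  'ab'
   3  s[7:],s[18:]  2  'ab'
   4  s[18:],s[14:]  3  'abb'
   5  s[14:],s[10:]  7  'abbbabb'
   6  s[10:],s[2:]  4  'abbb'
   7  s[2:],s[22:]  0  ''
   8  s[22:],s[8:]  1  'b'
   9  s[8:],s[20:]  2  'ba'
  10  s[20:],s[6:]  3  'bab'
  11  s[6:],s[17:]  3  'bab'
  12  s[17:],s[13:]  4  'babb'
  13  s[13:],s[1:]  5  'babbb'
  14  s[1:],s[19:]  1  'b'
  15  s[19:],s[5:]  4  'bbab'
  16  s[5:],s[16:]  4  'bbab'
  17  s[16:],s[12:]  5  'bbabb'
  18  s[12:],s[0:]  6  'bbabbb'
  19  s[0:],s[4:]  2  'bb'
  20  s[4:],s[15:]  5  'bbbab'
  21  s[15:],s[11:]  6  'bbbabb'
  22  s[11:],s[3:]  3  'bbb'

[0, 1, 2, 2, 3, 7, 4, 0, 1, 2, 3, 3, 4, 5, 1, 4, 4, 5, 6, 2, 5, 6, 3]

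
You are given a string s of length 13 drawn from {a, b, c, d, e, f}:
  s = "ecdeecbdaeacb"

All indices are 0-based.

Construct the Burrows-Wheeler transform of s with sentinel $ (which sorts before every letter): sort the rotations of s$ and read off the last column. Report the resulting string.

rank  rotation        last
    0  $ecdeecbdaeacb  b
    1  acb$ecdeecbdae  e
    2  aeacb$ecdeecbd  d
    3  b$ecdeecbdaeac  c
    4  bdaeacb$ecdeec  c
    5  cb$ecdeecbdaea  a
    6  cbdaeacb$ecdee  e
    7  cdeecbdaeacb$e  e
    8  daeacb$ecdeecb  b
    9  deecbdaeacb$ec  c
   10  eacb$ecdeecbda  a
   11  ecbdaeacb$ecde  e
   12  ecdeecbdaeacb$  $
   13  eecbdaeacb$ecd  d

bedccaeebcae$d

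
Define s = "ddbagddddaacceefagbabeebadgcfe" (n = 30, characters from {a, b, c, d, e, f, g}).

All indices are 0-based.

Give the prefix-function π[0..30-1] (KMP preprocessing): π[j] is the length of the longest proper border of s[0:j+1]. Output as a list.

[0, 1, 0, 0, 0, 1, 2, 2, 2, 0, 0, 0, 0, 0, 0, 0, 0, 0, 0, 0, 0, 0, 0, 0, 0, 1, 0, 0, 0, 0]

π[0] = 0
j=1 s[j]='d': π[1]=1 (border 'd')
j=2 s[j]='b': k: 1→0; π[2]=0 (border '')
j=3 s[j]='a': π[3]=0 (border '')
j=4 s[j]='g': π[4]=0 (border '')
j=5 s[j]='d': π[5]=1 (border 'd')
j=6 s[j]='d': π[6]=2 (border 'dd')
j=7 s[j]='d': k: 2→1; π[7]=2 (border 'dd')
j=8 s[j]='d': k: 2→1; π[8]=2 (border 'dd')
j=9 s[j]='a': k: 2→1→0; π[9]=0 (border '')
j=10 s[j]='a': π[10]=0 (border '')
j=11 s[j]='c': π[11]=0 (border '')
j=12 s[j]='c': π[12]=0 (border '')
j=13 s[j]='e': π[13]=0 (border '')
j=14 s[j]='e': π[14]=0 (border '')
j=15 s[j]='f': π[15]=0 (border '')
j=16 s[j]='a': π[16]=0 (border '')
j=17 s[j]='g': π[17]=0 (border '')
j=18 s[j]='b': π[18]=0 (border '')
j=19 s[j]='a': π[19]=0 (border '')
j=20 s[j]='b': π[20]=0 (border '')
j=21 s[j]='e': π[21]=0 (border '')
j=22 s[j]='e': π[22]=0 (border '')
j=23 s[j]='b': π[23]=0 (border '')
j=24 s[j]='a': π[24]=0 (border '')
j=25 s[j]='d': π[25]=1 (border 'd')
j=26 s[j]='g': k: 1→0; π[26]=0 (border '')
j=27 s[j]='c': π[27]=0 (border '')
j=28 s[j]='f': π[28]=0 (border '')
j=29 s[j]='e': π[29]=0 (border '')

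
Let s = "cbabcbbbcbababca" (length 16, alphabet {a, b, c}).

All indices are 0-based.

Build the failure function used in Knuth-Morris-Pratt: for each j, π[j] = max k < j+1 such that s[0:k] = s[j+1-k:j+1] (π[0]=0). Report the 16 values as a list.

π[0] = 0
j=1 s[j]='b': π[1]=0 (border '')
j=2 s[j]='a': π[2]=0 (border '')
j=3 s[j]='b': π[3]=0 (border '')
j=4 s[j]='c': π[4]=1 (border 'c')
j=5 s[j]='b': π[5]=2 (border 'cb')
j=6 s[j]='b': k: 2→0; π[6]=0 (border '')
j=7 s[j]='b': π[7]=0 (border '')
j=8 s[j]='c': π[8]=1 (border 'c')
j=9 s[j]='b': π[9]=2 (border 'cb')
j=10 s[j]='a': π[10]=3 (border 'cba')
j=11 s[j]='b': π[11]=4 (border 'cbab')
j=12 s[j]='a': k: 4→0; π[12]=0 (border '')
j=13 s[j]='b': π[13]=0 (border '')
j=14 s[j]='c': π[14]=1 (border 'c')
j=15 s[j]='a': k: 1→0; π[15]=0 (border '')

[0, 0, 0, 0, 1, 2, 0, 0, 1, 2, 3, 4, 0, 0, 1, 0]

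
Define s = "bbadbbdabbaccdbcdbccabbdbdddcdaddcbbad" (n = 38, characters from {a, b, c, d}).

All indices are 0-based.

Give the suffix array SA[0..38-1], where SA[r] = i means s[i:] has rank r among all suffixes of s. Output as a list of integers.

sorted suffixes:
  #0 SA[0]=7  'abbaccdbcdbccabbdbdddcdaddcbbad'
  #1 SA[1]=20  'abbdbdddcdaddcbbad'
  #2 SA[2]=10  'accdbcdbccabbdbdddcdaddcbbad'
  #3 SA[3]=36  'ad'
  #4 SA[4]=2  'adbbdabbaccdbcdbccabbdbdddcdaddcbbad'
  #5 SA[5]=30  'addcbbad'
  #6 SA[6]=9  'baccdbcdbccabbdbdddcdaddcbbad'
  #7 SA[7]=35  'bad'
  #8 SA[8]=1  'badbbdabbaccdbcdbccabbdbdddcdaddcbbad'
  #9 SA[9]=8  'bbaccdbcdbccabbdbdddcdaddcbbad'
  #10 SA[10]=34  'bbad'
  #11 SA[11]=0  'bbadbbdabbaccdbcdbccabbdbdddcdaddcbbad'
  #12 SA[12]=4  'bbdabbaccdbcdbccabbdbdddcdaddcbbad'
  #13 SA[13]=21  'bbdbdddcdaddcbbad'
  #14 SA[14]=17  'bccabbdbdddcdaddcbbad'
  #15 SA[15]=14  'bcdbccabbdbdddcdaddcbbad'
  #16 SA[16]=5  'bdabbaccdbcdbccabbdbdddcdaddcbbad'
  #17 SA[17]=22  'bdbdddcdaddcbbad'
  #18 SA[18]=24  'bdddcdaddcbbad'
  #19 SA[19]=19  'cabbdbdddcdaddcbbad'
  #20 SA[20]=33  'cbbad'
  #21 SA[21]=18  'ccabbdbdddcdaddcbbad'
  #22 SA[22]=11  'ccdbcdbccabbdbdddcdaddcbbad'
  #23 SA[23]=28  'cdaddcbbad'
  #24 SA[24]=15  'cdbccabbdbdddcdaddcbbad'
  #25 SA[25]=12  'cdbcdbccabbdbdddcdaddcbbad'
  #26 SA[26]=37  'd'
  #27 SA[27]=6  'dabbaccdbcdbccabbdbdddcdaddcbbad'
  #28 SA[28]=29  'daddcbbad'
  #29 SA[29]=3  'dbbdabbaccdbcdbccabbdbdddcdaddcbbad'
  #30 SA[30]=16  'dbccabbdbdddcdaddcbbad'
  #31 SA[31]=13  'dbcdbccabbdbdddcdaddcbbad'
  #32 SA[32]=23  'dbdddcdaddcbbad'
  #33 SA[33]=32  'dcbbad'
  #34 SA[34]=27  'dcdaddcbbad'
  #35 SA[35]=31  'ddcbbad'
  #36 SA[36]=26  'ddcdaddcbbad'
  #37 SA[37]=25  'dddcdaddcbbad'

[7, 20, 10, 36, 2, 30, 9, 35, 1, 8, 34, 0, 4, 21, 17, 14, 5, 22, 24, 19, 33, 18, 11, 28, 15, 12, 37, 6, 29, 3, 16, 13, 23, 32, 27, 31, 26, 25]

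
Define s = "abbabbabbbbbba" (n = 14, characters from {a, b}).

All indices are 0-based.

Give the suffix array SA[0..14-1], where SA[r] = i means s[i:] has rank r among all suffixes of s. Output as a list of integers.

rank | idx | suffix
   0 |  13 | a
   1 |   0 | abbabbabbbbbba
   2 |   3 | abbabbbbbba
   3 |   6 | abbbbbba
   4 |  12 | ba
   5 |   2 | babbabbbbbba
   6 |   5 | babbbbbba
   7 |  11 | bba
   8 |   1 | bbabbabbbbbba
   9 |   4 | bbabbbbbba
  10 |  10 | bbba
  11 |   9 | bbbba
  12 |   8 | bbbbba
  13 |   7 | bbbbbba

[13, 0, 3, 6, 12, 2, 5, 11, 1, 4, 10, 9, 8, 7]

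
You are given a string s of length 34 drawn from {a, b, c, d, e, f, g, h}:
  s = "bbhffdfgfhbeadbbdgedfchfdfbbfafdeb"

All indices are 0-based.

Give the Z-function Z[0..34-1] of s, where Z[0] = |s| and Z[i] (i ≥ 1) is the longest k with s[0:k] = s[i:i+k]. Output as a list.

Z[0]=34
i=1: outside box; Z[1]=1 grow→box=[1,2)
i=2: outside box; Z[2]=0
i=3: outside box; Z[3]=0
i=4: outside box; Z[4]=0
i=5: outside box; Z[5]=0
i=6: outside box; Z[6]=0
i=7: outside box; Z[7]=0
i=8: outside box; Z[8]=0
i=9: outside box; Z[9]=0
i=10: outside box; Z[10]=1 grow→box=[10,11)
i=11: outside box; Z[11]=0
i=12: outside box; Z[12]=0
i=13: outside box; Z[13]=0
i=14: outside box; Z[14]=2 grow→box=[14,16)
i=15: min(r-i=1, Z[1]=1)=1; Z[15]=1
i=16: outside box; Z[16]=0
i=17: outside box; Z[17]=0
i=18: outside box; Z[18]=0
i=19: outside box; Z[19]=0
i=20: outside box; Z[20]=0
i=21: outside box; Z[21]=0
i=22: outside box; Z[22]=0
i=23: outside box; Z[23]=0
i=24: outside box; Z[24]=0
i=25: outside box; Z[25]=0
i=26: outside box; Z[26]=2 grow→box=[26,28)
i=27: min(r-i=1, Z[1]=1)=1; Z[27]=1
i=28: outside box; Z[28]=0
i=29: outside box; Z[29]=0
i=30: outside box; Z[30]=0
i=31: outside box; Z[31]=0
i=32: outside box; Z[32]=0
i=33: outside box; Z[33]=1 grow→box=[33,34)

[34, 1, 0, 0, 0, 0, 0, 0, 0, 0, 1, 0, 0, 0, 2, 1, 0, 0, 0, 0, 0, 0, 0, 0, 0, 0, 2, 1, 0, 0, 0, 0, 0, 1]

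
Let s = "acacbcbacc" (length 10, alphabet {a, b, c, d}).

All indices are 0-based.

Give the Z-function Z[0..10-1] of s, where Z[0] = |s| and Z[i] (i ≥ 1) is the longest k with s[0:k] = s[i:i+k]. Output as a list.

Z[0]=10
i=1: fresh scan; Z[1]=0
i=2: fresh scan; Z[2]=2 grow→box=[2,4)
i=3: min(r-i=1, Z[1]=0)=0; Z[3]=0
i=4: fresh scan; Z[4]=0
i=5: fresh scan; Z[5]=0
i=6: fresh scan; Z[6]=0
i=7: fresh scan; Z[7]=2 grow→box=[7,9)
i=8: min(r-i=1, Z[1]=0)=0; Z[8]=0
i=9: fresh scan; Z[9]=0

[10, 0, 2, 0, 0, 0, 0, 2, 0, 0]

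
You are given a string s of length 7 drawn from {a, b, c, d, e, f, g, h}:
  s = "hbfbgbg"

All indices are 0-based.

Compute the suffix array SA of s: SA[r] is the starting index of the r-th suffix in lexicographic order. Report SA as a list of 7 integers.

[1, 5, 3, 2, 6, 4, 0]

rank | idx | suffix
   0 |   1 | bfbgbg
   1 |   5 | bg
   2 |   3 | bgbg
   3 |   2 | fbgbg
   4 |   6 | g
   5 |   4 | gbg
   6 |   0 | hbfbgbg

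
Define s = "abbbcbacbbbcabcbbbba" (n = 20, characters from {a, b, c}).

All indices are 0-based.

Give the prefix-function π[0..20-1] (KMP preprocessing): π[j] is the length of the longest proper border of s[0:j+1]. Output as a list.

π[0] = 0
j=1 s[j]='b': π[1]=0 (border '')
j=2 s[j]='b': π[2]=0 (border '')
j=3 s[j]='b': π[3]=0 (border '')
j=4 s[j]='c': π[4]=0 (border '')
j=5 s[j]='b': π[5]=0 (border '')
j=6 s[j]='a': π[6]=1 (border 'a')
j=7 s[j]='c': k: 1→0; π[7]=0 (border '')
j=8 s[j]='b': π[8]=0 (border '')
j=9 s[j]='b': π[9]=0 (border '')
j=10 s[j]='b': π[10]=0 (border '')
j=11 s[j]='c': π[11]=0 (border '')
j=12 s[j]='a': π[12]=1 (border 'a')
j=13 s[j]='b': π[13]=2 (border 'ab')
j=14 s[j]='c': k: 2→0; π[14]=0 (border '')
j=15 s[j]='b': π[15]=0 (border '')
j=16 s[j]='b': π[16]=0 (border '')
j=17 s[j]='b': π[17]=0 (border '')
j=18 s[j]='b': π[18]=0 (border '')
j=19 s[j]='a': π[19]=1 (border 'a')

[0, 0, 0, 0, 0, 0, 1, 0, 0, 0, 0, 0, 1, 2, 0, 0, 0, 0, 0, 1]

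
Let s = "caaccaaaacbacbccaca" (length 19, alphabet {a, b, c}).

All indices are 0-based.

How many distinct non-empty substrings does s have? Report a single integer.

158

rank | idx | suffix
   0 |  18 | a
   1 |   5 | aaaacbacbccaca
   2 |   6 | aaacbacbccaca
   3 |   7 | aacbacbccaca
   4 |   1 | aaccaaaacbacbccaca
   5 |  16 | aca
   6 |   8 | acbacbccaca
   7 |  11 | acbccaca
   8 |   2 | accaaaacbacbccaca
   9 |  10 | bacbccaca
  10 |  13 | bccaca
  11 |  17 | ca
  12 |   4 | caaaacbacbccaca
  13 |   0 | caaccaaaacbacbccaca
  14 |  15 | caca
  15 |   9 | cbacbccaca
  16 |  12 | cbccaca
  17 |   3 | ccaaaacbacbccaca
  18 |  14 | ccaca

SA = [18, 5, 6, 7, 1, 16, 8, 11, 2, 10, 13, 17, 4, 0, 15, 9, 12, 3, 14]
i: (SA[i-1],SA[i]) lcp shared
  1: (18,5) 1 'a'
  2: (5,6) 3 'aaa'
  3: (6,7) 2 'aa'
  4: (7,1) 3 'aac'
  5: (1,16) 1 'a'
  6: (16,8) 2 'ac'
  7: (8,11) 3 'acb'
  8: (11,2) 2 'ac'
  9: (2,10) 0 ''
  10: (10,13) 1 'b'
  11: (13,17) 0 ''
  12: (17,4) 2 'ca'
  13: (4,0) 3 'caa'
  14: (0,15) 2 'ca'
  15: (15,9) 1 'c'
  16: (9,12) 2 'cb'
  17: (12,3) 1 'c'
  18: (3,14) 3 'cca'

n(n+1)/2 = 19·20/2 = 190
Σ LCP = 0 + 1 + 3 + 2 + 3 + 1 + 2 + 3 + 2 + 0 + 1 + 0 + 2 + 3 + 2 + 1 + 2 + 1 + 3 = 32
distinct = 190 − 32 = 158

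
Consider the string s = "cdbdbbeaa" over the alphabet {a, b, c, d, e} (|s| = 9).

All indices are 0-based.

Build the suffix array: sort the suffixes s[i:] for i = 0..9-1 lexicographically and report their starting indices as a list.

rank | idx | suffix
   0 |   8 | a
   1 |   7 | aa
   2 |   4 | bbeaa
   3 |   2 | bdbbeaa
   4 |   5 | beaa
   5 |   0 | cdbdbbeaa
   6 |   3 | dbbeaa
   7 |   1 | dbdbbeaa
   8 |   6 | eaa

[8, 7, 4, 2, 5, 0, 3, 1, 6]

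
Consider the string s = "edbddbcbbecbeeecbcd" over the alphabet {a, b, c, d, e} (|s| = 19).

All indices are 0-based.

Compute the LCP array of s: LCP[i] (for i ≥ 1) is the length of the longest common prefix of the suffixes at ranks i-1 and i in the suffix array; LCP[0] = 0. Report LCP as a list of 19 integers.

sorted suffixes:
  #0 SA[0]=7  'bbecbeeecbcd'
  #1 SA[1]=5  'bcbbecbeeecbcd'
  #2 SA[2]=16  'bcd'
  #3 SA[3]=2  'bddbcbbecbeeecbcd'
  #4 SA[4]=8  'becbeeecbcd'
  #5 SA[5]=11  'beeecbcd'
  #6 SA[6]=6  'cbbecbeeecbcd'
  #7 SA[7]=15  'cbcd'
  #8 SA[8]=10  'cbeeecbcd'
  #9 SA[9]=17  'cd'
  #10 SA[10]=18  'd'
  #11 SA[11]=4  'dbcbbecbeeecbcd'
  #12 SA[12]=1  'dbddbcbbecbeeecbcd'
  #13 SA[13]=3  'ddbcbbecbeeecbcd'
  #14 SA[14]=14  'ecbcd'
  #15 SA[15]=9  'ecbeeecbcd'
  #16 SA[16]=0  'edbddbcbbecbeeecbcd'
  #17 SA[17]=13  'eecbcd'
  #18 SA[18]=12  'eeecbcd'

SA = [7, 5, 16, 2, 8, 11, 6, 15, 10, 17, 18, 4, 1, 3, 14, 9, 0, 13, 12]
[i] adj suffixes → lcp
  [1] 7/5 → 1 ('b')
  [2] 5/16 → 2 ('bc')
  [3] 16/2 → 1 ('b')
  [4] 2/8 → 1 ('b')
  [5] 8/11 → 2 ('be')
  [6] 11/6 → 0 ('')
  [7] 6/15 → 2 ('cb')
  [8] 15/10 → 2 ('cb')
  [9] 10/17 → 1 ('c')
  [10] 17/18 → 0 ('')
  [11] 18/4 → 1 ('d')
  [12] 4/1 → 2 ('db')
  [13] 1/3 → 1 ('d')
  [14] 3/14 → 0 ('')
  [15] 14/9 → 3 ('ecb')
  [16] 9/0 → 1 ('e')
  [17] 0/13 → 1 ('e')
  [18] 13/12 → 2 ('ee')

[0, 1, 2, 1, 1, 2, 0, 2, 2, 1, 0, 1, 2, 1, 0, 3, 1, 1, 2]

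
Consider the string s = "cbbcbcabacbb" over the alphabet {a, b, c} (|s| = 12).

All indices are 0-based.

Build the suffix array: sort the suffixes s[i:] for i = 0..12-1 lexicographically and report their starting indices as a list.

[6, 8, 11, 7, 10, 1, 4, 2, 5, 9, 0, 3]

rank | idx | suffix
   0 |   6 | abacbb
   1 |   8 | acbb
   2 |  11 | b
   3 |   7 | bacbb
   4 |  10 | bb
   5 |   1 | bbcbcabacbb
   6 |   4 | bcabacbb
   7 |   2 | bcbcabacbb
   8 |   5 | cabacbb
   9 |   9 | cbb
  10 |   0 | cbbcbcabacbb
  11 |   3 | cbcabacbb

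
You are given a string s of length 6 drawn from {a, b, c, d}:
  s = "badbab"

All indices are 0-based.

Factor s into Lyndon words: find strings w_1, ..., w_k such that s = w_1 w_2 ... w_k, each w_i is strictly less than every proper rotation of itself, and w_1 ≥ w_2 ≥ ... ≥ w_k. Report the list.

emit factor 1: 'b' (i=0, period=1)
emit factor 2: 'adb' (i=1, period=3)
emit factor 3: 'ab' (i=4, period=2)

["b", "adb", "ab"]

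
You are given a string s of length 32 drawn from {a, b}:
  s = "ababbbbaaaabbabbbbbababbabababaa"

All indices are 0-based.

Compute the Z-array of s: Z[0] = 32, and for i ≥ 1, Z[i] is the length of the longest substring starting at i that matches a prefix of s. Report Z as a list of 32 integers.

[32, 0, 2, 0, 0, 0, 0, 1, 1, 1, 2, 0, 0, 2, 0, 0, 0, 0, 0, 5, 0, 2, 0, 0, 4, 0, 4, 0, 3, 0, 1, 1]

Z[0]=32
i=1: fresh scan; Z[1]=0
i=2: fresh scan; Z[2]=2 extend→box=[2,4)
i=3: min(r-i=1, Z[1]=0)=0; Z[3]=0
i=4: fresh scan; Z[4]=0
i=5: fresh scan; Z[5]=0
i=6: fresh scan; Z[6]=0
i=7: fresh scan; Z[7]=1 extend→box=[7,8)
i=8: fresh scan; Z[8]=1 extend→box=[8,9)
i=9: fresh scan; Z[9]=1 extend→box=[9,10)
i=10: fresh scan; Z[10]=2 extend→box=[10,12)
i=11: min(r-i=1, Z[1]=0)=0; Z[11]=0
i=12: fresh scan; Z[12]=0
i=13: fresh scan; Z[13]=2 extend→box=[13,15)
i=14: min(r-i=1, Z[1]=0)=0; Z[14]=0
i=15: fresh scan; Z[15]=0
i=16: fresh scan; Z[16]=0
i=17: fresh scan; Z[17]=0
i=18: fresh scan; Z[18]=0
i=19: fresh scan; Z[19]=5 extend→box=[19,24)
i=20: min(r-i=4, Z[1]=0)=0; Z[20]=0
i=21: min(r-i=3, Z[2]=2)=2; Z[21]=2
i=22: min(r-i=2, Z[3]=0)=0; Z[22]=0
i=23: min(r-i=1, Z[4]=0)=0; Z[23]=0
i=24: fresh scan; Z[24]=4 extend→box=[24,28)
i=25: min(r-i=3, Z[1]=0)=0; Z[25]=0
i=26: min(r-i=2, Z[2]=2)=2; Z[26]=4 extend→box=[26,30)
i=27: min(r-i=3, Z[1]=0)=0; Z[27]=0
i=28: min(r-i=2, Z[2]=2)=2; Z[28]=3 extend→box=[28,31)
i=29: min(r-i=2, Z[1]=0)=0; Z[29]=0
i=30: min(r-i=1, Z[2]=2)=1; Z[30]=1
i=31: fresh scan; Z[31]=1 extend→box=[31,32)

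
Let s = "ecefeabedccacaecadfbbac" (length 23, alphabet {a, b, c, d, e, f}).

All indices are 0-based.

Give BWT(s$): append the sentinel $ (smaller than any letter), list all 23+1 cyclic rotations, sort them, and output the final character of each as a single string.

rank  rotation                  last
    0  $ecefeabedccacaecadfbbac  c
    1  abedccacaecadfbbac$ecefe  e
    2  ac$ecefeabedccacaecadfbb  b
    3  acaecadfbbac$ecefeabedcc  c
    4  adfbbac$ecefeabedccacaec  c
    5  aecadfbbac$ecefeabedccac  c
    6  bac$ecefeabedccacaecadfb  b
    7  bbac$ecefeabedccacaecadf  f
    8  bedccacaecadfbbac$ecefea  a
    9  c$ecefeabedccacaecadfbba  a
   10  cacaecadfbbac$ecefeabedc  c
   11  cadfbbac$ecefeabedccacae  e
   12  caecadfbbac$ecefeabedcca  a
   13  ccacaecadfbbac$ecefeabed  d
   14  cefeabedccacaecadfbbac$e  e
   15  dccacaecadfbbac$ecefeabe  e
   16  dfbbac$ecefeabedccacaeca  a
   17  eabedccacaecadfbbac$ecef  f
   18  ecadfbbac$ecefeabedccaca  a
   19  ecefeabedccacaecadfbbac$  $
   20  edccacaecadfbbac$ecefeab  b
   21  efeabedccacaecadfbbac$ec  c
   22  fbbac$ecefeabedccacaecad  d
   23  feabedccacaecadfbbac$ece  e

cebcccbfaaceadeeafa$bcde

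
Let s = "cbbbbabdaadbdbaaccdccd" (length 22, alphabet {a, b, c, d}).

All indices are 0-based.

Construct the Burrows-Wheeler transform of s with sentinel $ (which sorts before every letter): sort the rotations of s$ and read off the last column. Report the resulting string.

rank  rotation                 last
    0  $cbbbbabdaadbdbaaccdccd  d
    1  aaccdccd$cbbbbabdaadbdb  b
    2  aadbdbaaccdccd$cbbbbabd  d
    3  abdaadbdbaaccdccd$cbbbb  b
    4  accdccd$cbbbbabdaadbdba  a
    5  adbdbaaccdccd$cbbbbabda  a
    6  baaccdccd$cbbbbabdaadbd  d
    7  babdaadbdbaaccdccd$cbbb  b
    8  bbabdaadbdbaaccdccd$cbb  b
    9  bbbabdaadbdbaaccdccd$cb  b
   10  bbbbabdaadbdbaaccdccd$c  c
   11  bdaadbdbaaccdccd$cbbbba  a
   12  bdbaaccdccd$cbbbbabdaad  d
   13  cbbbbabdaadbdbaaccdccd$  $
   14  ccd$cbbbbabdaadbdbaaccd  d
   15  ccdccd$cbbbbabdaadbdbaa  a
   16  cd$cbbbbabdaadbdbaaccdc  c
   17  cdccd$cbbbbabdaadbdbaac  c
   18  d$cbbbbabdaadbdbaaccdcc  c
   19  daadbdbaaccdccd$cbbbbab  b
   20  dbaaccdccd$cbbbbabdaadb  b
   21  dbdbaaccdccd$cbbbbabdaa  a
   22  dccd$cbbbbabdaadbdbaacc  c

dbdbaadbbbcad$dacccbbac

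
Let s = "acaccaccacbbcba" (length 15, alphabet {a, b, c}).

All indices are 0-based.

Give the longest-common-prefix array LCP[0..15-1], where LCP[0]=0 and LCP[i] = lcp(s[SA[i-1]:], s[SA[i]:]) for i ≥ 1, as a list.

[0, 1, 2, 2, 5, 0, 1, 1, 0, 3, 6, 1, 2, 1, 4]

rank→(start, suffix):
  0 → (14, 'a')
  1 → (0, 'acaccaccacbbcba')
  2 → (8, 'acbbcba')
  3 → (5, 'accacbbcba')
  4 → (2, 'accaccacbbcba')
  5 → (13, 'ba')
  6 → (10, 'bbcba')
  7 → (11, 'bcba')
  8 → (7, 'cacbbcba')
  9 → (4, 'caccacbbcba')
  10 → (1, 'caccaccacbbcba')
  11 → (12, 'cba')
  12 → (9, 'cbbcba')
  13 → (6, 'ccacbbcba')
  14 → (3, 'ccaccacbbcba')

SA = [14, 0, 8, 5, 2, 13, 10, 11, 7, 4, 1, 12, 9, 6, 3]
[i] adj suffixes → lcp
  [1] 14/0 → 1 ('a')
  [2] 0/8 → 2 ('ac')
  [3] 8/5 → 2 ('ac')
  [4] 5/2 → 5 ('accac')
  [5] 2/13 → 0 ('')
  [6] 13/10 → 1 ('b')
  [7] 10/11 → 1 ('b')
  [8] 11/7 → 0 ('')
  [9] 7/4 → 3 ('cac')
  [10] 4/1 → 6 ('caccac')
  [11] 1/12 → 1 ('c')
  [12] 12/9 → 2 ('cb')
  [13] 9/6 → 1 ('c')
  [14] 6/3 → 4 ('ccac')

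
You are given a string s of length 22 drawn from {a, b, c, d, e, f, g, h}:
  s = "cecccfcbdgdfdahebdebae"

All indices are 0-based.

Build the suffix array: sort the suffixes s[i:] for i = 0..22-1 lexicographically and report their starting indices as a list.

sorted suffixes:
  #0 SA[0]=20  'ae'
  #1 SA[1]=13  'ahebdebae'
  #2 SA[2]=19  'bae'
  #3 SA[3]=16  'bdebae'
  #4 SA[4]=7  'bdgdfdahebdebae'
  #5 SA[5]=6  'cbdgdfdahebdebae'
  #6 SA[6]=2  'cccfcbdgdfdahebdebae'
  #7 SA[7]=3  'ccfcbdgdfdahebdebae'
  #8 SA[8]=0  'cecccfcbdgdfdahebdebae'
  #9 SA[9]=4  'cfcbdgdfdahebdebae'
  #10 SA[10]=12  'dahebdebae'
  #11 SA[11]=17  'debae'
  #12 SA[12]=10  'dfdahebdebae'
  #13 SA[13]=8  'dgdfdahebdebae'
  #14 SA[14]=21  'e'
  #15 SA[15]=18  'ebae'
  #16 SA[16]=15  'ebdebae'
  #17 SA[17]=1  'ecccfcbdgdfdahebdebae'
  #18 SA[18]=5  'fcbdgdfdahebdebae'
  #19 SA[19]=11  'fdahebdebae'
  #20 SA[20]=9  'gdfdahebdebae'
  #21 SA[21]=14  'hebdebae'

[20, 13, 19, 16, 7, 6, 2, 3, 0, 4, 12, 17, 10, 8, 21, 18, 15, 1, 5, 11, 9, 14]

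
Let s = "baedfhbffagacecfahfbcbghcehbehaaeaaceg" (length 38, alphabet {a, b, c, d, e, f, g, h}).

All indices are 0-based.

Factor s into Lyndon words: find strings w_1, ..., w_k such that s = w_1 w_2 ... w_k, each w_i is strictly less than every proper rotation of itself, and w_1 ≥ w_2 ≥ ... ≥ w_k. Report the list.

emit factor 1: 'b' (i=0, period=1)
emit factor 2: 'aedfhbffag' (i=1, period=10)
emit factor 3: 'acecfahfbcbghcehbeh' (i=11, period=19)
emit factor 4: 'aae' (i=30, period=3)
emit factor 5: 'aaceg' (i=33, period=5)

["b", "aedfhbffag", "acecfahfbcbghcehbeh", "aae", "aaceg"]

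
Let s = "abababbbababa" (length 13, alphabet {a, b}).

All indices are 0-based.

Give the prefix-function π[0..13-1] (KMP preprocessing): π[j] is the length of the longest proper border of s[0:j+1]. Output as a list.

π[0] = 0
j=1 s[j]='b': π[1]=0 (border '')
j=2 s[j]='a': π[2]=1 (border 'a')
j=3 s[j]='b': π[3]=2 (border 'ab')
j=4 s[j]='a': π[4]=3 (border 'aba')
j=5 s[j]='b': π[5]=4 (border 'abab')
j=6 s[j]='b': k: 4→2→0; π[6]=0 (border '')
j=7 s[j]='b': π[7]=0 (border '')
j=8 s[j]='a': π[8]=1 (border 'a')
j=9 s[j]='b': π[9]=2 (border 'ab')
j=10 s[j]='a': π[10]=3 (border 'aba')
j=11 s[j]='b': π[11]=4 (border 'abab')
j=12 s[j]='a': π[12]=5 (border 'ababa')

[0, 0, 1, 2, 3, 4, 0, 0, 1, 2, 3, 4, 5]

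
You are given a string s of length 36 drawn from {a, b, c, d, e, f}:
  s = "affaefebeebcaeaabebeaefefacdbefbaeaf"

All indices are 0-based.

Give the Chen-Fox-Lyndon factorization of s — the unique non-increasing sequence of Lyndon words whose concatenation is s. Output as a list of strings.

emit factor 1: 'aff' (i=0, period=3)
emit factor 2: 'aefebeebc' (i=3, period=9)
emit factor 3: 'ae' (i=12, period=2)
emit factor 4: 'aabebeaefefacdbefbaeaf' (i=14, period=22)

["aff", "aefebeebc", "ae", "aabebeaefefacdbefbaeaf"]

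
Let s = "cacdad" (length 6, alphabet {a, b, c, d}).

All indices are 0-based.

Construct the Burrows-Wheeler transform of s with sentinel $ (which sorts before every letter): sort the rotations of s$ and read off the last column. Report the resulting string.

rank  rotation last
    0  $cacdad  d
    1  acdad$c  c
    2  ad$cacd  d
    3  cacdad$  $
    4  cdad$ca  a
    5  d$cacda  a
    6  dad$cac  c

dcd$aac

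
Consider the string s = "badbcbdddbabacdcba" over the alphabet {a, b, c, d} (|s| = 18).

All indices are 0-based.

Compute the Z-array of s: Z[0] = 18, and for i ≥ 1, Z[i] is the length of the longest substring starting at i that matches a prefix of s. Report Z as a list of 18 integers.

[18, 0, 0, 1, 0, 1, 0, 0, 0, 2, 0, 2, 0, 0, 0, 0, 2, 0]

Z[0]=18
i=1: fresh scan; Z[1]=0
i=2: fresh scan; Z[2]=0
i=3: fresh scan; Z[3]=1 extend→box=[3,4)
i=4: fresh scan; Z[4]=0
i=5: fresh scan; Z[5]=1 extend→box=[5,6)
i=6: fresh scan; Z[6]=0
i=7: fresh scan; Z[7]=0
i=8: fresh scan; Z[8]=0
i=9: fresh scan; Z[9]=2 extend→box=[9,11)
i=10: min(r-i=1, Z[1]=0)=0; Z[10]=0
i=11: fresh scan; Z[11]=2 extend→box=[11,13)
i=12: min(r-i=1, Z[1]=0)=0; Z[12]=0
i=13: fresh scan; Z[13]=0
i=14: fresh scan; Z[14]=0
i=15: fresh scan; Z[15]=0
i=16: fresh scan; Z[16]=2 extend→box=[16,18)
i=17: min(r-i=1, Z[1]=0)=0; Z[17]=0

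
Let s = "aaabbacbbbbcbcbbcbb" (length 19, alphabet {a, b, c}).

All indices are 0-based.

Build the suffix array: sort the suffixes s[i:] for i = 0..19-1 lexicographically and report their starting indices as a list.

rank | idx | suffix
   0 |   0 | aaabbacbbbbcbcbbcbb
   1 |   1 | aabbacbbbbcbcbbcbb
   2 |   2 | abbacbbbbcbcbbcbb
   3 |   5 | acbbbbcbcbbcbb
   4 |  18 | b
   5 |   4 | bacbbbbcbcbbcbb
   6 |  17 | bb
   7 |   3 | bbacbbbbcbcbbcbb
   8 |   7 | bbbbcbcbbcbb
   9 |   8 | bbbcbcbbcbb
  10 |  14 | bbcbb
  11 |   9 | bbcbcbbcbb
  12 |  15 | bcbb
  13 |  12 | bcbbcbb
  14 |  10 | bcbcbbcbb
  15 |  16 | cbb
  16 |   6 | cbbbbcbcbbcbb
  17 |  13 | cbbcbb
  18 |  11 | cbcbbcbb

[0, 1, 2, 5, 18, 4, 17, 3, 7, 8, 14, 9, 15, 12, 10, 16, 6, 13, 11]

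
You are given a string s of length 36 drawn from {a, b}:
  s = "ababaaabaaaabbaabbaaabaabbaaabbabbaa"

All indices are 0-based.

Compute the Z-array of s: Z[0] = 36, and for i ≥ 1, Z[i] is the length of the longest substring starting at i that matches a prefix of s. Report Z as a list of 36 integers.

Z[0]=36
i=1: outside box; Z[1]=0
i=2: outside box; Z[2]=3 extend→box=[2,5)
i=3: min(r-i=2, Z[1]=0)=0; Z[3]=0
i=4: min(r-i=1, Z[2]=3)=1; Z[4]=1
i=5: outside box; Z[5]=1 extend→box=[5,6)
i=6: outside box; Z[6]=3 extend→box=[6,9)
i=7: min(r-i=2, Z[1]=0)=0; Z[7]=0
i=8: min(r-i=1, Z[2]=3)=1; Z[8]=1
i=9: outside box; Z[9]=1 extend→box=[9,10)
i=10: outside box; Z[10]=1 extend→box=[10,11)
i=11: outside box; Z[11]=2 extend→box=[11,13)
i=12: min(r-i=1, Z[1]=0)=0; Z[12]=0
i=13: outside box; Z[13]=0
i=14: outside box; Z[14]=1 extend→box=[14,15)
i=15: outside box; Z[15]=2 extend→box=[15,17)
i=16: min(r-i=1, Z[1]=0)=0; Z[16]=0
i=17: outside box; Z[17]=0
i=18: outside box; Z[18]=1 extend→box=[18,19)
i=19: outside box; Z[19]=1 extend→box=[19,20)
i=20: outside box; Z[20]=3 extend→box=[20,23)
i=21: min(r-i=2, Z[1]=0)=0; Z[21]=0
i=22: min(r-i=1, Z[2]=3)=1; Z[22]=1
i=23: outside box; Z[23]=2 extend→box=[23,25)
i=24: min(r-i=1, Z[1]=0)=0; Z[24]=0
i=25: outside box; Z[25]=0
i=26: outside box; Z[26]=1 extend→box=[26,27)
i=27: outside box; Z[27]=1 extend→box=[27,28)
i=28: outside box; Z[28]=2 extend→box=[28,30)
i=29: min(r-i=1, Z[1]=0)=0; Z[29]=0
i=30: outside box; Z[30]=0
i=31: outside box; Z[31]=2 extend→box=[31,33)
i=32: min(r-i=1, Z[1]=0)=0; Z[32]=0
i=33: outside box; Z[33]=0
i=34: outside box; Z[34]=1 extend→box=[34,35)
i=35: outside box; Z[35]=1 extend→box=[35,36)

[36, 0, 3, 0, 1, 1, 3, 0, 1, 1, 1, 2, 0, 0, 1, 2, 0, 0, 1, 1, 3, 0, 1, 2, 0, 0, 1, 1, 2, 0, 0, 2, 0, 0, 1, 1]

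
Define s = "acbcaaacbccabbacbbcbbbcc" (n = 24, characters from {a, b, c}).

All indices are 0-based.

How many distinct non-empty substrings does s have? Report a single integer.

sorted suffixes:
  #0 SA[0]=4  'aaacbccabbacbbcbbbcc'
  #1 SA[1]=5  'aacbccabbacbbcbbbcc'
  #2 SA[2]=11  'abbacbbcbbbcc'
  #3 SA[3]=14  'acbbcbbbcc'
  #4 SA[4]=0  'acbcaaacbccabbacbbcbbbcc'
  #5 SA[5]=6  'acbccabbacbbcbbbcc'
  #6 SA[6]=13  'bacbbcbbbcc'
  #7 SA[7]=12  'bbacbbcbbbcc'
  #8 SA[8]=19  'bbbcc'
  #9 SA[9]=16  'bbcbbbcc'
  #10 SA[10]=20  'bbcc'
  #11 SA[11]=2  'bcaaacbccabbacbbcbbbcc'
  #12 SA[12]=17  'bcbbbcc'
  #13 SA[13]=21  'bcc'
  #14 SA[14]=8  'bccabbacbbcbbbcc'
  #15 SA[15]=23  'c'
  #16 SA[16]=3  'caaacbccabbacbbcbbbcc'
  #17 SA[17]=10  'cabbacbbcbbbcc'
  #18 SA[18]=18  'cbbbcc'
  #19 SA[19]=15  'cbbcbbbcc'
  #20 SA[20]=1  'cbcaaacbccabbacbbcbbbcc'
  #21 SA[21]=7  'cbccabbacbbcbbbcc'
  #22 SA[22]=22  'cc'
  #23 SA[23]=9  'ccabbacbbcbbbcc'

SA = [4, 5, 11, 14, 0, 6, 13, 12, 19, 16, 20, 2, 17, 21, 8, 23, 3, 10, 18, 15, 1, 7, 22, 9]
i: (SA[i-1],SA[i]) lcp shared
  1: (4,5) 2 'aa'
  2: (5,11) 1 'a'
  3: (11,14) 1 'a'
  4: (14,0) 3 'acb'
  5: (0,6) 4 'acbc'
  6: (6,13) 0 ''
  7: (13,12) 1 'b'
  8: (12,19) 2 'bb'
  9: (19,16) 2 'bb'
  10: (16,20) 3 'bbc'
  11: (20,2) 1 'b'
  12: (2,17) 2 'bc'
  13: (17,21) 2 'bc'
  14: (21,8) 3 'bcc'
  15: (8,23) 0 ''
  16: (23,3) 1 'c'
  17: (3,10) 2 'ca'
  18: (10,18) 1 'c'
  19: (18,15) 3 'cbb'
  20: (15,1) 2 'cb'
  21: (1,7) 3 'cbc'
  22: (7,22) 1 'c'
  23: (22,9) 2 'cc'

n(n+1)/2 = 24·25/2 = 300
Σ LCP = 0 + 2 + 1 + 1 + 3 + 4 + 0 + 1 + 2 + 2 + 3 + 1 + 2 + 2 + 3 + 0 + 1 + 2 + 1 + 3 + 2 + 3 + 1 + 2 = 42
distinct = 300 − 42 = 258

258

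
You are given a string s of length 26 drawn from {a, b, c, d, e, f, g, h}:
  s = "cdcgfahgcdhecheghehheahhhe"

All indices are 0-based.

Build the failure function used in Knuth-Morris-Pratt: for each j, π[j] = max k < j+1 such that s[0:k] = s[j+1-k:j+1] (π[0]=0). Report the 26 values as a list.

π[0] = 0
j=1 s[j]='d': π[1]=0 (border '')
j=2 s[j]='c': π[2]=1 (border 'c')
j=3 s[j]='g': k: 1→0; π[3]=0 (border '')
j=4 s[j]='f': π[4]=0 (border '')
j=5 s[j]='a': π[5]=0 (border '')
j=6 s[j]='h': π[6]=0 (border '')
j=7 s[j]='g': π[7]=0 (border '')
j=8 s[j]='c': π[8]=1 (border 'c')
j=9 s[j]='d': π[9]=2 (border 'cd')
j=10 s[j]='h': k: 2→0; π[10]=0 (border '')
j=11 s[j]='e': π[11]=0 (border '')
j=12 s[j]='c': π[12]=1 (border 'c')
j=13 s[j]='h': k: 1→0; π[13]=0 (border '')
j=14 s[j]='e': π[14]=0 (border '')
j=15 s[j]='g': π[15]=0 (border '')
j=16 s[j]='h': π[16]=0 (border '')
j=17 s[j]='e': π[17]=0 (border '')
j=18 s[j]='h': π[18]=0 (border '')
j=19 s[j]='h': π[19]=0 (border '')
j=20 s[j]='e': π[20]=0 (border '')
j=21 s[j]='a': π[21]=0 (border '')
j=22 s[j]='h': π[22]=0 (border '')
j=23 s[j]='h': π[23]=0 (border '')
j=24 s[j]='h': π[24]=0 (border '')
j=25 s[j]='e': π[25]=0 (border '')

[0, 0, 1, 0, 0, 0, 0, 0, 1, 2, 0, 0, 1, 0, 0, 0, 0, 0, 0, 0, 0, 0, 0, 0, 0, 0]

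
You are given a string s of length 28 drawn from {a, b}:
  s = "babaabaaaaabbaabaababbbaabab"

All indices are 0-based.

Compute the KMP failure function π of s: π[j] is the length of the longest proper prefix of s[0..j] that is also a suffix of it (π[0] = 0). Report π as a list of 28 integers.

[0, 0, 1, 2, 0, 1, 2, 0, 0, 0, 0, 1, 1, 2, 0, 1, 2, 0, 1, 2, 3, 1, 1, 2, 0, 1, 2, 3]

π[0] = 0
j=1 s[j]='a': π[1]=0 (border '')
j=2 s[j]='b': π[2]=1 (border 'b')
j=3 s[j]='a': π[3]=2 (border 'ba')
j=4 s[j]='a': k: 2→0; π[4]=0 (border '')
j=5 s[j]='b': π[5]=1 (border 'b')
j=6 s[j]='a': π[6]=2 (border 'ba')
j=7 s[j]='a': k: 2→0; π[7]=0 (border '')
j=8 s[j]='a': π[8]=0 (border '')
j=9 s[j]='a': π[9]=0 (border '')
j=10 s[j]='a': π[10]=0 (border '')
j=11 s[j]='b': π[11]=1 (border 'b')
j=12 s[j]='b': k: 1→0; π[12]=1 (border 'b')
j=13 s[j]='a': π[13]=2 (border 'ba')
j=14 s[j]='a': k: 2→0; π[14]=0 (border '')
j=15 s[j]='b': π[15]=1 (border 'b')
j=16 s[j]='a': π[16]=2 (border 'ba')
j=17 s[j]='a': k: 2→0; π[17]=0 (border '')
j=18 s[j]='b': π[18]=1 (border 'b')
j=19 s[j]='a': π[19]=2 (border 'ba')
j=20 s[j]='b': π[20]=3 (border 'bab')
j=21 s[j]='b': k: 3→1→0; π[21]=1 (border 'b')
j=22 s[j]='b': k: 1→0; π[22]=1 (border 'b')
j=23 s[j]='a': π[23]=2 (border 'ba')
j=24 s[j]='a': k: 2→0; π[24]=0 (border '')
j=25 s[j]='b': π[25]=1 (border 'b')
j=26 s[j]='a': π[26]=2 (border 'ba')
j=27 s[j]='b': π[27]=3 (border 'bab')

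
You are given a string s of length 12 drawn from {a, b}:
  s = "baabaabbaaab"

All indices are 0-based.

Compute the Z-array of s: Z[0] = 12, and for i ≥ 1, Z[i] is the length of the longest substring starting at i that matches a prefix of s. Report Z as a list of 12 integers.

[12, 0, 0, 4, 0, 0, 1, 3, 0, 0, 0, 1]

Z[0]=12
i=1: fresh scan; Z[1]=0
i=2: fresh scan; Z[2]=0
i=3: fresh scan; Z[3]=4 extend→box=[3,7)
i=4: min(r-i=3, Z[1]=0)=0; Z[4]=0
i=5: min(r-i=2, Z[2]=0)=0; Z[5]=0
i=6: min(r-i=1, Z[3]=4)=1; Z[6]=1
i=7: fresh scan; Z[7]=3 extend→box=[7,10)
i=8: min(r-i=2, Z[1]=0)=0; Z[8]=0
i=9: min(r-i=1, Z[2]=0)=0; Z[9]=0
i=10: fresh scan; Z[10]=0
i=11: fresh scan; Z[11]=1 extend→box=[11,12)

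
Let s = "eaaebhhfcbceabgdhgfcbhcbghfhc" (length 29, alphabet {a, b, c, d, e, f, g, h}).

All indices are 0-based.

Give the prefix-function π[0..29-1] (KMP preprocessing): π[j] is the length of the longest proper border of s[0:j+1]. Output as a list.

π[0] = 0
j=1 s[j]='a': π[1]=0 (border '')
j=2 s[j]='a': π[2]=0 (border '')
j=3 s[j]='e': π[3]=1 (border 'e')
j=4 s[j]='b': k: 1→0; π[4]=0 (border '')
j=5 s[j]='h': π[5]=0 (border '')
j=6 s[j]='h': π[6]=0 (border '')
j=7 s[j]='f': π[7]=0 (border '')
j=8 s[j]='c': π[8]=0 (border '')
j=9 s[j]='b': π[9]=0 (border '')
j=10 s[j]='c': π[10]=0 (border '')
j=11 s[j]='e': π[11]=1 (border 'e')
j=12 s[j]='a': π[12]=2 (border 'ea')
j=13 s[j]='b': k: 2→0; π[13]=0 (border '')
j=14 s[j]='g': π[14]=0 (border '')
j=15 s[j]='d': π[15]=0 (border '')
j=16 s[j]='h': π[16]=0 (border '')
j=17 s[j]='g': π[17]=0 (border '')
j=18 s[j]='f': π[18]=0 (border '')
j=19 s[j]='c': π[19]=0 (border '')
j=20 s[j]='b': π[20]=0 (border '')
j=21 s[j]='h': π[21]=0 (border '')
j=22 s[j]='c': π[22]=0 (border '')
j=23 s[j]='b': π[23]=0 (border '')
j=24 s[j]='g': π[24]=0 (border '')
j=25 s[j]='h': π[25]=0 (border '')
j=26 s[j]='f': π[26]=0 (border '')
j=27 s[j]='h': π[27]=0 (border '')
j=28 s[j]='c': π[28]=0 (border '')

[0, 0, 0, 1, 0, 0, 0, 0, 0, 0, 0, 1, 2, 0, 0, 0, 0, 0, 0, 0, 0, 0, 0, 0, 0, 0, 0, 0, 0]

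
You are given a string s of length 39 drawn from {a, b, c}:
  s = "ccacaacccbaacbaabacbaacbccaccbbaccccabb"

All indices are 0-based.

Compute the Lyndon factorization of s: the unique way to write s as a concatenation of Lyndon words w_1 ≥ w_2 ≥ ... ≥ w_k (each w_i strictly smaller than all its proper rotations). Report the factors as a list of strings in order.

["c", "c", "ac", "aacccb", "aacb", "aabacbaacbccaccbbaccccabb"]

emit factor 1: 'c' (i=0, period=1)
emit factor 2: 'c' (i=1, period=1)
emit factor 3: 'ac' (i=2, period=2)
emit factor 4: 'aacccb' (i=4, period=6)
emit factor 5: 'aacb' (i=10, period=4)
emit factor 6: 'aabacbaacbccaccbbaccccabb' (i=14, period=25)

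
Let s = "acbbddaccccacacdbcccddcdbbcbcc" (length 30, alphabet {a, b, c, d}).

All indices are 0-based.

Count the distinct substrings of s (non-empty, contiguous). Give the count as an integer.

sorted suffixes:
  #0 SA[0]=11  'acacdbcccddcdbbcbcc'
  #1 SA[1]=0  'acbbddaccccacacdbcccddcdbbcbcc'
  #2 SA[2]=6  'accccacacdbcccddcdbbcbcc'
  #3 SA[3]=13  'acdbcccddcdbbcbcc'
  #4 SA[4]=24  'bbcbcc'
  #5 SA[5]=2  'bbddaccccacacdbcccddcdbbcbcc'
  #6 SA[6]=25  'bcbcc'
  #7 SA[7]=27  'bcc'
  #8 SA[8]=16  'bcccddcdbbcbcc'
  #9 SA[9]=3  'bddaccccacacdbcccddcdbbcbcc'
  #10 SA[10]=29  'c'
  #11 SA[11]=10  'cacacdbcccddcdbbcbcc'
  #12 SA[12]=12  'cacdbcccddcdbbcbcc'
  #13 SA[13]=1  'cbbddaccccacacdbcccddcdbbcbcc'
  #14 SA[14]=26  'cbcc'
  #15 SA[15]=28  'cc'
  #16 SA[16]=9  'ccacacdbcccddcdbbcbcc'
  #17 SA[17]=8  'cccacacdbcccddcdbbcbcc'
  #18 SA[18]=7  'ccccacacdbcccddcdbbcbcc'
  #19 SA[19]=17  'cccddcdbbcbcc'
  #20 SA[20]=18  'ccddcdbbcbcc'
  #21 SA[21]=22  'cdbbcbcc'
  #22 SA[22]=14  'cdbcccddcdbbcbcc'
  #23 SA[23]=19  'cddcdbbcbcc'
  #24 SA[24]=5  'daccccacacdbcccddcdbbcbcc'
  #25 SA[25]=23  'dbbcbcc'
  #26 SA[26]=15  'dbcccddcdbbcbcc'
  #27 SA[27]=21  'dcdbbcbcc'
  #28 SA[28]=4  'ddaccccacacdbcccddcdbbcbcc'
  #29 SA[29]=20  'ddcdbbcbcc'

SA = [11, 0, 6, 13, 24, 2, 25, 27, 16, 3, 29, 10, 12, 1, 26, 28, 9, 8, 7, 17, 18, 22, 14, 19, 5, 23, 15, 21, 4, 20]
i: (SA[i-1],SA[i]) lcp shared
  1: (11,0) 2 'ac'
  2: (0,6) 2 'ac'
  3: (6,13) 2 'ac'
  4: (13,24) 0 ''
  5: (24,2) 2 'bb'
  6: (2,25) 1 'b'
  7: (25,27) 2 'bc'
  8: (27,16) 3 'bcc'
  9: (16,3) 1 'b'
  10: (3,29) 0 ''
  11: (29,10) 1 'c'
  12: (10,12) 3 'cac'
  13: (12,1) 1 'c'
  14: (1,26) 2 'cb'
  15: (26,28) 1 'c'
  16: (28,9) 2 'cc'
  17: (9,8) 2 'cc'
  18: (8,7) 3 'ccc'
  19: (7,17) 3 'ccc'
  20: (17,18) 2 'cc'
  21: (18,22) 1 'c'
  22: (22,14) 3 'cdb'
  23: (14,19) 2 'cd'
  24: (19,5) 0 ''
  25: (5,23) 1 'd'
  26: (23,15) 2 'db'
  27: (15,21) 1 'd'
  28: (21,4) 1 'd'
  29: (4,20) 2 'dd'

n(n+1)/2 = 30·31/2 = 465
Σ LCP = 0 + 2 + 2 + 2 + 0 + 2 + 1 + 2 + 3 + 1 + 0 + 1 + 3 + 1 + 2 + 1 + 2 + 2 + 3 + 3 + 2 + 1 + 3 + 2 + 0 + 1 + 2 + 1 + 1 + 2 = 48
distinct = 465 − 48 = 417

417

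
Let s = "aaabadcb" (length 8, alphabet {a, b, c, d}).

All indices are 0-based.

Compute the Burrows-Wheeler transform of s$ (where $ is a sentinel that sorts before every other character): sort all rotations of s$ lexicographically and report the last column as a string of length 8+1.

rank  rotation   last
    0  $aaabadcb  b
    1  aaabadcb$  $
    2  aabadcb$a  a
    3  abadcb$aa  a
    4  adcb$aaab  b
    5  b$aaabadc  c
    6  badcb$aaa  a
    7  cb$aaabad  d
    8  dcb$aaaba  a

b$aabcada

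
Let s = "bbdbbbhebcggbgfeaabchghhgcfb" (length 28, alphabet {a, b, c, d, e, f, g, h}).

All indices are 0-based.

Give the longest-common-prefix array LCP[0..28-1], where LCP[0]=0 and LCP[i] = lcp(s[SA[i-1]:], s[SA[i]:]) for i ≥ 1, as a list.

[0, 1, 0, 1, 2, 2, 1, 2, 1, 1, 1, 0, 1, 1, 0, 0, 1, 0, 1, 0, 1, 1, 1, 1, 0, 1, 2, 1]

sorted suffixes:
  #0 SA[0]=16  'aabchghhgcfb'
  #1 SA[1]=17  'abchghhgcfb'
  #2 SA[2]=27  'b'
  #3 SA[3]=3  'bbbhebcggbgfeaabchghhgcfb'
  #4 SA[4]=0  'bbdbbbhebcggbgfeaabchghhgcfb'
  #5 SA[5]=4  'bbhebcggbgfeaabchghhgcfb'
  #6 SA[6]=8  'bcggbgfeaabchghhgcfb'
  #7 SA[7]=18  'bchghhgcfb'
  #8 SA[8]=1  'bdbbbhebcggbgfeaabchghhgcfb'
  #9 SA[9]=12  'bgfeaabchghhgcfb'
  #10 SA[10]=5  'bhebcggbgfeaabchghhgcfb'
  #11 SA[11]=25  'cfb'
  #12 SA[12]=9  'cggbgfeaabchghhgcfb'
  #13 SA[13]=19  'chghhgcfb'
  #14 SA[14]=2  'dbbbhebcggbgfeaabchghhgcfb'
  #15 SA[15]=15  'eaabchghhgcfb'
  #16 SA[16]=7  'ebcggbgfeaabchghhgcfb'
  #17 SA[17]=26  'fb'
  #18 SA[18]=14  'feaabchghhgcfb'
  #19 SA[19]=11  'gbgfeaabchghhgcfb'
  #20 SA[20]=24  'gcfb'
  #21 SA[21]=13  'gfeaabchghhgcfb'
  #22 SA[22]=10  'ggbgfeaabchghhgcfb'
  #23 SA[23]=21  'ghhgcfb'
  #24 SA[24]=6  'hebcggbgfeaabchghhgcfb'
  #25 SA[25]=23  'hgcfb'
  #26 SA[26]=20  'hghhgcfb'
  #27 SA[27]=22  'hhgcfb'

SA = [16, 17, 27, 3, 0, 4, 8, 18, 1, 12, 5, 25, 9, 19, 2, 15, 7, 26, 14, 11, 24, 13, 10, 21, 6, 23, 20, 22]
rank  pair      lcp
   1  s[16:],s[17:]  1  'a'
   2  s[17:],s[27:]  0  ''
   3  s[27:],s[3:]  1  'b'
   4  s[3:],s[0:]  2  'bb'
   5  s[0:],s[4:]  2  'bb'
   6  s[4:],s[8:]  1  'b'
   7  s[8:],s[18:]  2  'bc'
   8  s[18:],s[1:]  1  'b'
   9  s[1:],s[12:]  1  'b'
  10  s[12:],s[5:]  1  'b'
  11  s[5:],s[25:]  0  ''
  12  s[25:],s[9:]  1  'c'
  13  s[9:],s[19:]  1  'c'
  14  s[19:],s[2:]  0  ''
  15  s[2:],s[15:]  0  ''
  16  s[15:],s[7:]  1  'e'
  17  s[7:],s[26:]  0  ''
  18  s[26:],s[14:]  1  'f'
  19  s[14:],s[11:]  0  ''
  20  s[11:],s[24:]  1  'g'
  21  s[24:],s[13:]  1  'g'
  22  s[13:],s[10:]  1  'g'
  23  s[10:],s[21:]  1  'g'
  24  s[21:],s[6:]  0  ''
  25  s[6:],s[23:]  1  'h'
  26  s[23:],s[20:]  2  'hg'
  27  s[20:],s[22:]  1  'h'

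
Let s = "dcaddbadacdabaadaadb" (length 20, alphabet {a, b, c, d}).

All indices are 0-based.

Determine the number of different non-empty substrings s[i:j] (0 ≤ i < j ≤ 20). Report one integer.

rank | idx | suffix
   0 |  13 | aadaadb
   1 |  16 | aadb
   2 |  11 | abaadaadb
   3 |   8 | acdabaadaadb
   4 |  14 | adaadb
   5 |   6 | adacdabaadaadb
   6 |  17 | adb
   7 |   2 | addbadacdabaadaadb
   8 |  19 | b
   9 |  12 | baadaadb
  10 |   5 | badacdabaadaadb
  11 |   1 | caddbadacdabaadaadb
  12 |   9 | cdabaadaadb
  13 |  15 | daadb
  14 |  10 | dabaadaadb
  15 |   7 | dacdabaadaadb
  16 |  18 | db
  17 |   4 | dbadacdabaadaadb
  18 |   0 | dcaddbadacdabaadaadb
  19 |   3 | ddbadacdabaadaadb

SA = [13, 16, 11, 8, 14, 6, 17, 2, 19, 12, 5, 1, 9, 15, 10, 7, 18, 4, 0, 3]
rank  pair      lcp
   1  s[13:],s[16:]  3  'aad'
   2  s[16:],s[11:]  1  'a'
   3  s[11:],s[8:]  1  'a'
   4  s[8:],s[14:]  1  'a'
   5  s[14:],s[6:]  3  'ada'
   6  s[6:],s[17:]  2  'ad'
   7  s[17:],s[2:]  2  'ad'
   8  s[2:],s[19:]  0  ''
   9  s[19:],s[12:]  1  'b'
  10  s[12:],s[5:]  2  'ba'
  11  s[5:],s[1:]  0  ''
  12  s[1:],s[9:]  1  'c'
  13  s[9:],s[15:]  0  ''
  14  s[15:],s[10:]  2  'da'
  15  s[10:],s[7:]  2  'da'
  16  s[7:],s[18:]  1  'd'
  17  s[18:],s[4:]  2  'db'
  18  s[4:],s[0:]  1  'd'
  19  s[0:],s[3:]  1  'd'

n(n+1)/2 = 20·21/2 = 210
Σ LCP = 0 + 3 + 1 + 1 + 1 + 3 + 2 + 2 + 0 + 1 + 2 + 0 + 1 + 0 + 2 + 2 + 1 + 2 + 1 + 1 = 26
distinct = 210 − 26 = 184

184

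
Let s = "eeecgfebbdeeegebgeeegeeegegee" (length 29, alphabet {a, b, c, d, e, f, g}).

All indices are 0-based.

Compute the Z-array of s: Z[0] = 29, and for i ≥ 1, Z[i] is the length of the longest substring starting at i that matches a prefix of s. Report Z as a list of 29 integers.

[29, 2, 1, 0, 0, 0, 1, 0, 0, 0, 3, 2, 1, 0, 1, 0, 0, 3, 2, 1, 0, 3, 2, 1, 0, 1, 0, 2, 1]

Z[0]=29
i=1: fresh scan; Z[1]=2 grow→box=[1,3)
i=2: min(r-i=1, Z[1]=2)=1; Z[2]=1
i=3: fresh scan; Z[3]=0
i=4: fresh scan; Z[4]=0
i=5: fresh scan; Z[5]=0
i=6: fresh scan; Z[6]=1 grow→box=[6,7)
i=7: fresh scan; Z[7]=0
i=8: fresh scan; Z[8]=0
i=9: fresh scan; Z[9]=0
i=10: fresh scan; Z[10]=3 grow→box=[10,13)
i=11: min(r-i=2, Z[1]=2)=2; Z[11]=2
i=12: min(r-i=1, Z[2]=1)=1; Z[12]=1
i=13: fresh scan; Z[13]=0
i=14: fresh scan; Z[14]=1 grow→box=[14,15)
i=15: fresh scan; Z[15]=0
i=16: fresh scan; Z[16]=0
i=17: fresh scan; Z[17]=3 grow→box=[17,20)
i=18: min(r-i=2, Z[1]=2)=2; Z[18]=2
i=19: min(r-i=1, Z[2]=1)=1; Z[19]=1
i=20: fresh scan; Z[20]=0
i=21: fresh scan; Z[21]=3 grow→box=[21,24)
i=22: min(r-i=2, Z[1]=2)=2; Z[22]=2
i=23: min(r-i=1, Z[2]=1)=1; Z[23]=1
i=24: fresh scan; Z[24]=0
i=25: fresh scan; Z[25]=1 grow→box=[25,26)
i=26: fresh scan; Z[26]=0
i=27: fresh scan; Z[27]=2 grow→box=[27,29)
i=28: min(r-i=1, Z[1]=2)=1; Z[28]=1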